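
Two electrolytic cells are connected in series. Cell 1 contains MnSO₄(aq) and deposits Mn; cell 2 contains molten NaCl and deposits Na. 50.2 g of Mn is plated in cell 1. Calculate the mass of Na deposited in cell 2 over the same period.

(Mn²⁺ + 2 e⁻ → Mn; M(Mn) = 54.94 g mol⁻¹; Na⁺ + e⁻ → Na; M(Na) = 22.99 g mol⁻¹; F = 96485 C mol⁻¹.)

n(Mn) = 50.2 / 54.94 = 0.9137 mol.
Since Mn²⁺ + 2 e⁻ → Mn, n(e⁻) passed = 2 × 0.9137 = 1.827 mol.
Cells in series carry the same charge, so the same 1.827 mol of electrons passes through cell 2.
Na⁺ + e⁻ → Na, so n(Na) = 1.827 / 1 = 1.827 mol.
m(Na) = 1.827 × 22.99 = 42.0 g.

42.0 g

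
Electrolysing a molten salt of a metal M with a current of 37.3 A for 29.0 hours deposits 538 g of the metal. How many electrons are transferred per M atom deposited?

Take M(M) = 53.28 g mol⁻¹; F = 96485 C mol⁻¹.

Q = I·t = 37.30 A × 104400 s = 3894000 C, so n(e⁻) = 3894000/96485 = 40.36 mol.
n(M) deposited = 538 / 53.28 = 10.10 mol.
Electrons per atom = n(e⁻)/n(M) = 40.36 / 10.10 = 4.00 ≈ 4, so the ion is M⁴⁺.

4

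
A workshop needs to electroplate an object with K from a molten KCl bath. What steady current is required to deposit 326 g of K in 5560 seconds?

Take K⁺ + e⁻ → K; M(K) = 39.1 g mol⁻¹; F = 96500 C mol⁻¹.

145 A

n(K) = 326 / 39.1 = 8.338 mol.
n(e⁻) = 1 × 8.338 = 8.338 mol.
Q = n(e⁻)·F = 8.338 × 96500 = 804600 C.
I = Q/t = 804600 / 5560.0 s = 145 A.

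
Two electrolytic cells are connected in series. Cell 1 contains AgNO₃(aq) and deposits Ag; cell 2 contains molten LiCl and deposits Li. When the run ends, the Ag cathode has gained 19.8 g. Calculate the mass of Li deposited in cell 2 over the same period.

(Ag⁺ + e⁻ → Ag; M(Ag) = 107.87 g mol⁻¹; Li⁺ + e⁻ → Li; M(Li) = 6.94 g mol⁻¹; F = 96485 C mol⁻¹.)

1.27 g

n(Ag) = 19.8 / 107.87 = 0.1836 mol.
Since Ag⁺ + e⁻ → Ag, n(e⁻) passed = 1 × 0.1836 = 0.1836 mol.
Cells in series carry the same charge, so the same 0.1836 mol of electrons passes through cell 2.
Li⁺ + e⁻ → Li, so n(Li) = 0.1836 / 1 = 0.1836 mol.
m(Li) = 0.1836 × 6.94 = 1.27 g.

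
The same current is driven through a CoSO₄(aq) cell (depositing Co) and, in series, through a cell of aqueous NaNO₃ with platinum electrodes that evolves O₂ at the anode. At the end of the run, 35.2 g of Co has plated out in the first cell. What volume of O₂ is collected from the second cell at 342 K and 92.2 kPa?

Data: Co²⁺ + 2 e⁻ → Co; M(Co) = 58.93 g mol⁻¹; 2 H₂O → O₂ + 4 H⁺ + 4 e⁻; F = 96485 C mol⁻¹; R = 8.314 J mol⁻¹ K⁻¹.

n(Co) = 35.2 / 58.93 = 0.5973 mol, so n(e⁻) = 2 × 0.5973 = 1.195 mol.
The cells are in series, so the same 1.195 mol of electrons passes through the second cell.
2 H₂O → O₂ + 4 H⁺ + 4 e⁻ — 4 mol e⁻ per mol O₂, so n(O₂) = 1.195/4 = 0.2987 mol.
V = nRT/P = (0.2987 × 8.314 × 342) / (92.2 × 10³) = 0.00921 m³ = 9.21 L.

9.21 L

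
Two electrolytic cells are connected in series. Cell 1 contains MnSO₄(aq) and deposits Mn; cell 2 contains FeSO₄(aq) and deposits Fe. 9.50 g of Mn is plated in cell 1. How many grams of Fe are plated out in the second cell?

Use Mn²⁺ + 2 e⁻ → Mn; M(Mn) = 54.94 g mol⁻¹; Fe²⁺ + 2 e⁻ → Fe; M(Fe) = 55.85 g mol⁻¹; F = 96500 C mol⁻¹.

9.66 g

n(Mn) = 9.50 / 54.94 = 0.1729 mol.
Since Mn²⁺ + 2 e⁻ → Mn, n(e⁻) passed = 2 × 0.1729 = 0.3458 mol.
Cells in series carry the same charge, so the same 0.3458 mol of electrons passes through cell 2.
Fe²⁺ + 2 e⁻ → Fe, so n(Fe) = 0.3458 / 2 = 0.1729 mol.
m(Fe) = 0.1729 × 55.85 = 9.66 g.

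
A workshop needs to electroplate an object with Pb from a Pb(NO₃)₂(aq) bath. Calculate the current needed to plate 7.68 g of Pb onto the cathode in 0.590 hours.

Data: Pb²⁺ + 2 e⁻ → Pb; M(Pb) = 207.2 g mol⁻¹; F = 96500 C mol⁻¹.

n(Pb) = 7.68 / 207.2 = 0.03707 mol.
n(e⁻) = 2 × 0.03707 = 0.07413 mol.
Q = n(e⁻)·F = 0.07413 × 96500 = 7154 C.
I = Q/t = 7154 / 2124.0 s = 3.37 A.

3.37 A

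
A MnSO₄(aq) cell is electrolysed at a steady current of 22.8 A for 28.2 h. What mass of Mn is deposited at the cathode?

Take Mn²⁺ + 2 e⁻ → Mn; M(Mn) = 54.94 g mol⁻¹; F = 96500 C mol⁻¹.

Q = I·t = 22.80 A × 101520 s = 2315000 C.
n(e⁻) = Q/F = 2315000 / 96500 = 23.99 mol.
Mn²⁺ + 2 e⁻ → Mn, so n(Mn) = n(e⁻)/2 = 11.99 mol.
m = n·M = 11.99 × 54.94 = 659 g.

659 g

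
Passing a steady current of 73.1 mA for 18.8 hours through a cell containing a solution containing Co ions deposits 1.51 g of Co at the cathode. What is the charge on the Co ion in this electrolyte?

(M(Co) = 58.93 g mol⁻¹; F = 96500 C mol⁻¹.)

+2

Q = I·t = 0.07310 A × 67680 s = 4947 C, so n(e⁻) = 4947/96500 = 0.05127 mol.
n(Co) deposited = 1.51 / 58.93 = 0.02562 mol.
Electrons per atom = n(e⁻)/n(Co) = 0.05127 / 0.02562 = 2.00 ≈ 2, so the ion is Co²⁺.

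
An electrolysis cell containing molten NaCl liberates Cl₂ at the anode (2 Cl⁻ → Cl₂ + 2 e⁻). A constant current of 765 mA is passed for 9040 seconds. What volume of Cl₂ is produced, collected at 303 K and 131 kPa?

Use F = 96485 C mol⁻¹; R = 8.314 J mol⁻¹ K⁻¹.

Q = I·t = 0.7650 A × 9040.0 s = 6916 C.
n(e⁻) = Q/F = 6916 / 96485 = 0.07168 mol.
2 electrons are transferred per Cl₂ molecule, so n(Cl₂) = 0.07168 / 2 = 0.03584 mol.
V = nRT/P = (0.03584 × 8.314 × 303) / (131 × 10³ Pa) = 6.89 × 10⁻⁴ m³ = 0.689 L.

0.689 L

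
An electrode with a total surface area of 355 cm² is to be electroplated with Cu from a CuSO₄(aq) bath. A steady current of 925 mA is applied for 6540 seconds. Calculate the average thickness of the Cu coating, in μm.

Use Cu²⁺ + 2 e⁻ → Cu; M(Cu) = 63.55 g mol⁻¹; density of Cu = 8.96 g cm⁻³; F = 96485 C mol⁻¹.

6.26 μm

Q = I·t = 0.9250 × 6540.0 = 6050 C; n(e⁻) = 0.06270 mol.
n(Cu) = n(e⁻)/2 = 0.03135 mol, so m = 0.03135 × 63.55 = 1.992 g.
Volume = m/ρ = 1.992 / 8.96 = 0.2224 cm³.
Thickness = V/A = 0.2224 / 355 = 6.26 × 10⁻⁴ cm = 6.26 μm.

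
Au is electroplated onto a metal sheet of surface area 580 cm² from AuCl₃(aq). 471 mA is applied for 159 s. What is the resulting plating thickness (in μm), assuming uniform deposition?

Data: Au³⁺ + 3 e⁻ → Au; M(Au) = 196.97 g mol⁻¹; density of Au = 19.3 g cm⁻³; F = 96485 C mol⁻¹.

Q = I·t = 0.4710 × 159.00 = 74.89 C; n(e⁻) = 0.0007762 mol.
n(Au) = n(e⁻)/3 = 0.0002587 mol, so m = 0.0002587 × 196.97 = 0.05096 g.
Volume = m/ρ = 0.05096 / 19.3 = 0.002640 cm³.
Thickness = V/A = 0.002640 / 580 = 4.55 × 10⁻⁶ cm = 0.0455 μm.

0.0455 μm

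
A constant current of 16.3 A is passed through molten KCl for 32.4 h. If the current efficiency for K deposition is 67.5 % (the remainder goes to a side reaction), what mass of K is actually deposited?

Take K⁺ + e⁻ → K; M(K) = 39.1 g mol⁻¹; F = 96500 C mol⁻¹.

520 g

Q = I·t = 16.30 × 116640 = 1901000 C.
n(e⁻) = 1901000/96500 = 19.70 mol; theoretically n(K) = 19.70/1 = 19.70 mol, m_theo = 770.3 g.
At 67.5 % efficiency, m_actual = 0.675 × 770.3 = 520 g.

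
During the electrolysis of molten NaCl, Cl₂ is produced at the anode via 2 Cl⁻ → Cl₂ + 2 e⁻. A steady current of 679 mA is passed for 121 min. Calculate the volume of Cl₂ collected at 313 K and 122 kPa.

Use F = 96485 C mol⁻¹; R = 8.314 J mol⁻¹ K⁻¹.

Q = I·t = 0.6790 A × 7260.0 s = 4930 C.
n(e⁻) = Q/F = 4930 / 96485 = 0.05109 mol.
2 electrons are transferred per Cl₂ molecule, so n(Cl₂) = 0.05109 / 2 = 0.02555 mol.
V = nRT/P = (0.02555 × 8.314 × 313) / (122 × 10³ Pa) = 5.45 × 10⁻⁴ m³ = 0.545 L.

0.545 L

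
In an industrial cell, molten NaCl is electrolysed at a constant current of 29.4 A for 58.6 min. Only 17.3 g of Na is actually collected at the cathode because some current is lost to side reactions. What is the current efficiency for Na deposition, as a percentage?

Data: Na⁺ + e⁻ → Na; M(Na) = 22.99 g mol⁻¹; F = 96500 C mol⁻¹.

70.2 %

Q = I·t = 29.40 × 3516.0 = 103400 C; n(e⁻) = 103400/96500 = 1.071 mol.
Theoretical n(Na) = n(e⁻)/1 = 1.071 mol, i.e. m_theo = 1.071 × 22.99 = 24.63 g.
Efficiency = m_actual / m_theo = 17.3 / 24.63 = 70.2 %.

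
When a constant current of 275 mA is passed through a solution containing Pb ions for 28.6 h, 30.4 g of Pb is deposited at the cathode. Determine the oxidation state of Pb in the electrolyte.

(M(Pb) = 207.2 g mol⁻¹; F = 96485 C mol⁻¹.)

+2

Q = I·t = 0.2750 A × 102960 s = 28310 C, so n(e⁻) = 28310/96485 = 0.2935 mol.
n(Pb) deposited = 30.4 / 207.2 = 0.1467 mol.
Electrons per atom = n(e⁻)/n(Pb) = 0.2935 / 0.1467 = 2.00 ≈ 2, so the ion is Pb²⁺.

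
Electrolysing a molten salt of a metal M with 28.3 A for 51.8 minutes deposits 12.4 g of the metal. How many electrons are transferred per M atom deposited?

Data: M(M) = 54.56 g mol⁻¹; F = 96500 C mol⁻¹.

Q = I·t = 28.30 A × 3108.0 s = 87960 C, so n(e⁻) = 87960/96500 = 0.9115 mol.
n(M) deposited = 12.4 / 54.56 = 0.2273 mol.
Electrons per atom = n(e⁻)/n(M) = 0.9115 / 0.2273 = 4.01 ≈ 4, so the ion is M⁴⁺.

4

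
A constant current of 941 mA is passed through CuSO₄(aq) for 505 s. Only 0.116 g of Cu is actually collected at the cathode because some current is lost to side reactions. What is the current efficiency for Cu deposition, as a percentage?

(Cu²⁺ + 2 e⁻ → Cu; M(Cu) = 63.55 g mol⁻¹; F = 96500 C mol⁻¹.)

Q = I·t = 0.9410 × 505.00 = 475.2 C; n(e⁻) = 475.2/96500 = 0.004924 mol.
Theoretical n(Cu) = n(e⁻)/2 = 0.002462 mol, i.e. m_theo = 0.002462 × 63.55 = 0.1565 g.
Efficiency = m_actual / m_theo = 0.116 / 0.1565 = 74.1 %.

74.1 %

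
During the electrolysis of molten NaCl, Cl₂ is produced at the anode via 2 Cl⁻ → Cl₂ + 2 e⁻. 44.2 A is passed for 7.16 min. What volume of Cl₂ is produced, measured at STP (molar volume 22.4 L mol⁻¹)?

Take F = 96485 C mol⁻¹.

2.20 L

Q = I·t = 44.20 A × 429.60 s = 18990 C.
n(e⁻) = Q/F = 18990 / 96485 = 0.1968 mol.
2 electrons are transferred per Cl₂ molecule, so n(Cl₂) = 0.1968 / 2 = 0.09840 mol.
V = n × V_m = 0.09840 × 22.4 = 2.20 L.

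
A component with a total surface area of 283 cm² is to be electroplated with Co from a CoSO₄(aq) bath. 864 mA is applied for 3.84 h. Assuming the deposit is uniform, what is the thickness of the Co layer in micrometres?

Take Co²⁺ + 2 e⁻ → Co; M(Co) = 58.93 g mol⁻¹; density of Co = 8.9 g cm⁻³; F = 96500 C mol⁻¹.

14.5 μm

Q = I·t = 0.8640 × 13824 = 11940 C; n(e⁻) = 0.1238 mol.
n(Co) = n(e⁻)/2 = 0.06189 mol, so m = 0.06189 × 58.93 = 3.647 g.
Volume = m/ρ = 3.647 / 8.9 = 0.4098 cm³.
Thickness = V/A = 0.4098 / 283 = 0.00145 cm = 14.5 μm.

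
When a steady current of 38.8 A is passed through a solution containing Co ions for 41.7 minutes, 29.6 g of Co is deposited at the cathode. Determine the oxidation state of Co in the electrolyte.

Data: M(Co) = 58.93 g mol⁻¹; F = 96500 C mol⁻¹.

+2

Q = I·t = 38.80 A × 2502.0 s = 97080 C, so n(e⁻) = 97080/96500 = 1.006 mol.
n(Co) deposited = 29.6 / 58.93 = 0.5023 mol.
Electrons per atom = n(e⁻)/n(Co) = 1.006 / 0.5023 = 2.00 ≈ 2, so the ion is Co²⁺.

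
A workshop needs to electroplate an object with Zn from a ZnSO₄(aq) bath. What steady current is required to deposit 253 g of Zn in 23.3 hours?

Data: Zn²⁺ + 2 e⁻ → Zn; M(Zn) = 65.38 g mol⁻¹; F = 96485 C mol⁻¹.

n(Zn) = 253 / 65.38 = 3.870 mol.
n(e⁻) = 2 × 3.870 = 7.739 mol.
Q = n(e⁻)·F = 7.739 × 96485 = 746700 C.
I = Q/t = 746700 / 83880 s = 8.90 A.

8.90 A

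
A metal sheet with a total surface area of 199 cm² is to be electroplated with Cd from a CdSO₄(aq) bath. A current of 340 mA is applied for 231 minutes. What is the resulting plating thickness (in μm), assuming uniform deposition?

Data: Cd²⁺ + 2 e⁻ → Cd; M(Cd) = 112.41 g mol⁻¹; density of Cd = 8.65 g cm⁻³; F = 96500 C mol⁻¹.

Q = I·t = 0.3400 × 13860 = 4712 C; n(e⁻) = 0.04883 mol.
n(Cd) = n(e⁻)/2 = 0.02442 mol, so m = 0.02442 × 112.41 = 2.745 g.
Volume = m/ρ = 2.745 / 8.65 = 0.3173 cm³.
Thickness = V/A = 0.3173 / 199 = 0.00159 cm = 15.9 μm.

15.9 μm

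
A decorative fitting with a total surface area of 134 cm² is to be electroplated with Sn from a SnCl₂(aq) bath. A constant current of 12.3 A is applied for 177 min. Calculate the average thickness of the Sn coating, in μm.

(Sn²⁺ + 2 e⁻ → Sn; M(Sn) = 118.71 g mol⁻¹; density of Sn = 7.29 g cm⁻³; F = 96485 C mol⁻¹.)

Q = I·t = 12.30 × 10620 = 130600 C; n(e⁻) = 1.354 mol.
n(Sn) = n(e⁻)/2 = 0.6769 mol, so m = 0.6769 × 118.71 = 80.36 g.
Volume = m/ρ = 80.36 / 7.29 = 11.02 cm³.
Thickness = V/A = 11.02 / 134 = 0.0823 cm = 823 μm.

823 μm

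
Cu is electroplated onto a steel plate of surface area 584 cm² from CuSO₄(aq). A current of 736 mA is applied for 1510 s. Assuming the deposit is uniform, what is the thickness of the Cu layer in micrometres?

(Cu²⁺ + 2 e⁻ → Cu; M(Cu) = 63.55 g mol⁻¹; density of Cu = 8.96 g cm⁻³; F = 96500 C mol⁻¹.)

0.699 μm

Q = I·t = 0.7360 × 1510.0 = 1111 C; n(e⁻) = 0.01152 mol.
n(Cu) = n(e⁻)/2 = 0.005758 mol, so m = 0.005758 × 63.55 = 0.3659 g.
Volume = m/ρ = 0.3659 / 8.96 = 0.04084 cm³.
Thickness = V/A = 0.04084 / 584 = 6.99 × 10⁻⁵ cm = 0.699 μm.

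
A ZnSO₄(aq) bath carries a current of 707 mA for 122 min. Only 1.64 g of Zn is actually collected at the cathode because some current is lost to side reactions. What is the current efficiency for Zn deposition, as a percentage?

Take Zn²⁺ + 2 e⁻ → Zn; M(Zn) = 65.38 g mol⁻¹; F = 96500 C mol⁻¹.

93.5 %

Q = I·t = 0.7070 × 7320.0 = 5175 C; n(e⁻) = 5175/96500 = 0.05363 mol.
Theoretical n(Zn) = n(e⁻)/2 = 0.02681 mol, i.e. m_theo = 0.02681 × 65.38 = 1.753 g.
Efficiency = m_actual / m_theo = 1.64 / 1.753 = 93.5 %.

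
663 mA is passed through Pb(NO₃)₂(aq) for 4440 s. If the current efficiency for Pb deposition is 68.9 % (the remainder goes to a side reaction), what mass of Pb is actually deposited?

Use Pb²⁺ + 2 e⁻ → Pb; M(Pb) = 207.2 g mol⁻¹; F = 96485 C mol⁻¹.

Q = I·t = 0.6630 × 4440.0 = 2944 C.
n(e⁻) = 2944/96485 = 0.03051 mol; theoretically n(Pb) = 0.03051/2 = 0.01525 mol, m_theo = 3.161 g.
At 68.9 % efficiency, m_actual = 0.689 × 3.161 = 2.18 g.

2.18 g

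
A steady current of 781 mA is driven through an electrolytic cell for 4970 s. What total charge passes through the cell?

3880 C

Q = I·t = 0.7810 A × 4970.0 s = 3880 C.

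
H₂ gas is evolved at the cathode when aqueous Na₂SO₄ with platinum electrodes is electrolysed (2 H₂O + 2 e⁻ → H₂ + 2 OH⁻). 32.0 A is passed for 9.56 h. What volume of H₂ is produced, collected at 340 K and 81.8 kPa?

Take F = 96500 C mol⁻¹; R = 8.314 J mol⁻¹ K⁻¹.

197 L

Q = I·t = 32.00 A × 34416 s = 1101000 C.
n(e⁻) = Q/F = 1101000 / 96500 = 11.41 mol.
2 electrons are transferred per H₂ molecule, so n(H₂) = 11.41 / 2 = 5.706 mol.
V = nRT/P = (5.706 × 8.314 × 340) / (81.8 × 10³ Pa) = 0.197 m³ = 197 L.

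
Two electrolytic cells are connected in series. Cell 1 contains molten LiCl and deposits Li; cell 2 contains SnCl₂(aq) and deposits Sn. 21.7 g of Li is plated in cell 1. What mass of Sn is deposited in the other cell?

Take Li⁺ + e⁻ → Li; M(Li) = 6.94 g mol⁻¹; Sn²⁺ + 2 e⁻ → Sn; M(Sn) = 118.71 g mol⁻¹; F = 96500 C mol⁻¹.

186 g

n(Li) = 21.7 / 6.94 = 3.127 mol.
Since Li⁺ + e⁻ → Li, n(e⁻) passed = 1 × 3.127 = 3.127 mol.
Cells in series carry the same charge, so the same 3.127 mol of electrons passes through cell 2.
Sn²⁺ + 2 e⁻ → Sn, so n(Sn) = 3.127 / 2 = 1.563 mol.
m(Sn) = 1.563 × 118.71 = 186 g.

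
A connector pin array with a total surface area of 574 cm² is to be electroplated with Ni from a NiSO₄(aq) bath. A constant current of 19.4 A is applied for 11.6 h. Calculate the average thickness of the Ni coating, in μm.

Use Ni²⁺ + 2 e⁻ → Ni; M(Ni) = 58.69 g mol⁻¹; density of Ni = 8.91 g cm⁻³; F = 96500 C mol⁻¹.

482 μm

Q = I·t = 19.40 × 41760 = 810100 C; n(e⁻) = 8.395 mol.
n(Ni) = n(e⁻)/2 = 4.198 mol, so m = 4.198 × 58.69 = 246.4 g.
Volume = m/ρ = 246.4 / 8.91 = 27.65 cm³.
Thickness = V/A = 27.65 / 574 = 0.0482 cm = 482 μm.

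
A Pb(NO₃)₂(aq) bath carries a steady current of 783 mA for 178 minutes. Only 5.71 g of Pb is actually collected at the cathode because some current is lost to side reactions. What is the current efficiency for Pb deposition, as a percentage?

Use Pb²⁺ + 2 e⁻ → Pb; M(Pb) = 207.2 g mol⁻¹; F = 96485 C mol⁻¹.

63.6 %

Q = I·t = 0.7830 × 10680 = 8362 C; n(e⁻) = 8362/96485 = 0.08667 mol.
Theoretical n(Pb) = n(e⁻)/2 = 0.04334 mol, i.e. m_theo = 0.04334 × 207.2 = 8.979 g.
Efficiency = m_actual / m_theo = 5.71 / 8.979 = 63.6 %.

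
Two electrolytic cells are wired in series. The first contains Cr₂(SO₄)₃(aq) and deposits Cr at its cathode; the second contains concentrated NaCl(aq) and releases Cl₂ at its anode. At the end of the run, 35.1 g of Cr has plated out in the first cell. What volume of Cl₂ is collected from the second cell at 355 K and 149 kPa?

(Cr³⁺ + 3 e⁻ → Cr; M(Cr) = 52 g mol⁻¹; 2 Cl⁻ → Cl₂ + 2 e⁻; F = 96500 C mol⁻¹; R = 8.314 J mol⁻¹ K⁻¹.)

n(Cr) = 35.1 / 52 = 0.6750 mol, so n(e⁻) = 3 × 0.6750 = 2.025 mol.
The cells are in series, so the same 2.025 mol of electrons passes through the second cell.
2 Cl⁻ → Cl₂ + 2 e⁻ — 2 mol e⁻ per mol Cl₂, so n(Cl₂) = 2.025/2 = 1.013 mol.
V = nRT/P = (1.013 × 8.314 × 355) / (149 × 10³) = 0.0201 m³ = 20.1 L.

20.1 L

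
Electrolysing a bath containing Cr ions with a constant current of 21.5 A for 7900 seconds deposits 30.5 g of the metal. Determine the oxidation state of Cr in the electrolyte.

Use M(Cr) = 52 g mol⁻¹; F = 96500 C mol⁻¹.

+3

Q = I·t = 21.50 A × 7900.0 s = 169800 C, so n(e⁻) = 169800/96500 = 1.760 mol.
n(Cr) deposited = 30.5 / 52 = 0.5865 mol.
Electrons per atom = n(e⁻)/n(Cr) = 1.760 / 0.5865 = 3.00 ≈ 3, so the ion is Cr³⁺.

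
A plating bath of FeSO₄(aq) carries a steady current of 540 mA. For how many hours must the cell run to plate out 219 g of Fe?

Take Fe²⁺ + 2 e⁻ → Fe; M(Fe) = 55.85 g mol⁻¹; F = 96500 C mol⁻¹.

n(Fe) = m/M = 219 / 55.85 = 3.921 mol.
Each Fe atom requires 2 electrons, so n(e⁻) = 2 × 3.921 = 7.842 mol.
Q = n(e⁻)·F = 7.842 × 96500 = 756800 C.
t = Q/I = 756800 / 0.5400 A = 1401000 s = 389 h.

389 h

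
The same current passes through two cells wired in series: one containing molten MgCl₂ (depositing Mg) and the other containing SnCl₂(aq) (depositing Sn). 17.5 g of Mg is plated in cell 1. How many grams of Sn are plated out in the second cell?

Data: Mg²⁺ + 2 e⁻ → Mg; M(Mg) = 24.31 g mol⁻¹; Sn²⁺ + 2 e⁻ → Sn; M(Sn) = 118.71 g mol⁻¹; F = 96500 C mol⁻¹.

n(Mg) = 17.5 / 24.31 = 0.7199 mol.
Since Mg²⁺ + 2 e⁻ → Mg, n(e⁻) passed = 2 × 0.7199 = 1.440 mol.
Cells in series carry the same charge, so the same 1.440 mol of electrons passes through cell 2.
Sn²⁺ + 2 e⁻ → Sn, so n(Sn) = 1.440 / 2 = 0.7199 mol.
m(Sn) = 0.7199 × 118.71 = 85.5 g.

85.5 g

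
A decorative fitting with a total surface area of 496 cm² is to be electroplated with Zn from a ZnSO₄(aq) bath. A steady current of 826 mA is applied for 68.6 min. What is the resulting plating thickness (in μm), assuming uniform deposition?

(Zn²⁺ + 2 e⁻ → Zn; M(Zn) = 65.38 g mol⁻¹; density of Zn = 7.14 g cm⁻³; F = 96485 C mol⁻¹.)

3.25 μm

Q = I·t = 0.8260 × 4116.0 = 3400 C; n(e⁻) = 0.03524 mol.
n(Zn) = n(e⁻)/2 = 0.01762 mol, so m = 0.01762 × 65.38 = 1.152 g.
Volume = m/ρ = 1.152 / 7.14 = 0.1613 cm³.
Thickness = V/A = 0.1613 / 496 = 3.25 × 10⁻⁴ cm = 3.25 μm.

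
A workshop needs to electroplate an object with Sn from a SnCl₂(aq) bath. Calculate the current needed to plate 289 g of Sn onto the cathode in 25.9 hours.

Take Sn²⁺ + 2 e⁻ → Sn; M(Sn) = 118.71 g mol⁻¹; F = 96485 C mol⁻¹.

5.04 A

n(Sn) = 289 / 118.71 = 2.435 mol.
n(e⁻) = 2 × 2.435 = 4.869 mol.
Q = n(e⁻)·F = 4.869 × 96485 = 469800 C.
I = Q/t = 469800 / 93240 s = 5.04 A.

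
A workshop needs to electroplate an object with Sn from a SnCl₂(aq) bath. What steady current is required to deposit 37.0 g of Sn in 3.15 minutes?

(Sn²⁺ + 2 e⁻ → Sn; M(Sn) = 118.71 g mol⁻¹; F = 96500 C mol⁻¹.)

318 A

n(Sn) = 37.0 / 118.71 = 0.3117 mol.
n(e⁻) = 2 × 0.3117 = 0.6234 mol.
Q = n(e⁻)·F = 0.6234 × 96500 = 60150 C.
I = Q/t = 60150 / 189.00 s = 318 A.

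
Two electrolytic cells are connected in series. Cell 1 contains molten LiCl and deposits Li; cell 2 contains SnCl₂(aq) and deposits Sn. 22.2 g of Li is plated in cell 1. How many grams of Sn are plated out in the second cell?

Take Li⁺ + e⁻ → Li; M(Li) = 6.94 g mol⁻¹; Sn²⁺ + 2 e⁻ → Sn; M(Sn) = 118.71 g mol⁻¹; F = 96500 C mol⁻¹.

n(Li) = 22.2 / 6.94 = 3.199 mol.
Since Li⁺ + e⁻ → Li, n(e⁻) passed = 1 × 3.199 = 3.199 mol.
Cells in series carry the same charge, so the same 3.199 mol of electrons passes through cell 2.
Sn²⁺ + 2 e⁻ → Sn, so n(Sn) = 3.199 / 2 = 1.599 mol.
m(Sn) = 1.599 × 118.71 = 190 g.

190 g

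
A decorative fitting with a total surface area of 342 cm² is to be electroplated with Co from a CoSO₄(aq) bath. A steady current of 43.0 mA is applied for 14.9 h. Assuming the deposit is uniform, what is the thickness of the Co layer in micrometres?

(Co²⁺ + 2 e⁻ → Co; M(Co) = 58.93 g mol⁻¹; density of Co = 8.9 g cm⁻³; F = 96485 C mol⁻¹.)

2.31 μm

Q = I·t = 0.04300 × 53640 = 2307 C; n(e⁻) = 0.02391 mol.
n(Co) = n(e⁻)/2 = 0.01195 mol, so m = 0.01195 × 58.93 = 0.7044 g.
Volume = m/ρ = 0.7044 / 8.9 = 0.07914 cm³.
Thickness = V/A = 0.07914 / 342 = 2.31 × 10⁻⁴ cm = 2.31 μm.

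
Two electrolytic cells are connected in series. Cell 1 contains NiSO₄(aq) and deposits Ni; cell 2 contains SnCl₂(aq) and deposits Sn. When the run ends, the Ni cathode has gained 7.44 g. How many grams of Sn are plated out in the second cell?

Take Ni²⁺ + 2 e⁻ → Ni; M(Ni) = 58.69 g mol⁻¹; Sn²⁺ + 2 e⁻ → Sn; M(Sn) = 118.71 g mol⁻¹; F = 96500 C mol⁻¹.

n(Ni) = 7.44 / 58.69 = 0.1268 mol.
Since Ni²⁺ + 2 e⁻ → Ni, n(e⁻) passed = 2 × 0.1268 = 0.2535 mol.
Cells in series carry the same charge, so the same 0.2535 mol of electrons passes through cell 2.
Sn²⁺ + 2 e⁻ → Sn, so n(Sn) = 0.2535 / 2 = 0.1268 mol.
m(Sn) = 0.1268 × 118.71 = 15.0 g.

15.0 g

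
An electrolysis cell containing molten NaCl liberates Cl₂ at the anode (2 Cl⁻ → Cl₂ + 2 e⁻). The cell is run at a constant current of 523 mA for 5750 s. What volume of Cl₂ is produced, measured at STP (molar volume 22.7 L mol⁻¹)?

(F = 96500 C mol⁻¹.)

0.354 L

Q = I·t = 0.5230 A × 5750.0 s = 3007 C.
n(e⁻) = Q/F = 3007 / 96500 = 0.03116 mol.
2 electrons are transferred per Cl₂ molecule, so n(Cl₂) = 0.03116 / 2 = 0.01558 mol.
V = n × V_m = 0.01558 × 22.7 = 0.354 L.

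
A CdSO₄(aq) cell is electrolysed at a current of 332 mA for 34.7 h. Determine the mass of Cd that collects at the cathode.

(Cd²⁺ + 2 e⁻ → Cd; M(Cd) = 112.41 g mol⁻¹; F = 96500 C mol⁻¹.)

24.2 g

Q = I·t = 0.3320 A × 124920 s = 41470 C.
n(e⁻) = Q/F = 41470 / 96500 = 0.4298 mol.
Cd²⁺ + 2 e⁻ → Cd, so n(Cd) = n(e⁻)/2 = 0.2149 mol.
m = n·M = 0.2149 × 112.41 = 24.2 g.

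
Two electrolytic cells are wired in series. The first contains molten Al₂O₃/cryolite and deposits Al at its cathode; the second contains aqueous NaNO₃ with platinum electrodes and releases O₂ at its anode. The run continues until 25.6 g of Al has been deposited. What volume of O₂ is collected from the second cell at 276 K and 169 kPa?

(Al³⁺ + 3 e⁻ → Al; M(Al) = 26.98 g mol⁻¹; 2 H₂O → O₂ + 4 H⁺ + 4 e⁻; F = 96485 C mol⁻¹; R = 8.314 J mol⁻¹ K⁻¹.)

n(Al) = 25.6 / 26.98 = 0.9489 mol, so n(e⁻) = 3 × 0.9489 = 2.847 mol.
The cells are in series, so the same 2.847 mol of electrons passes through the second cell.
2 H₂O → O₂ + 4 H⁺ + 4 e⁻ — 4 mol e⁻ per mol O₂, so n(O₂) = 2.847/4 = 0.7116 mol.
V = nRT/P = (0.7116 × 8.314 × 276) / (169 × 10³) = 0.00966 m³ = 9.66 L.

9.66 L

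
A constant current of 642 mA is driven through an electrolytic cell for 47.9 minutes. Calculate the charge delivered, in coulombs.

1850 C

Q = I·t = 0.6420 A × 2874.0 s = 1850 C.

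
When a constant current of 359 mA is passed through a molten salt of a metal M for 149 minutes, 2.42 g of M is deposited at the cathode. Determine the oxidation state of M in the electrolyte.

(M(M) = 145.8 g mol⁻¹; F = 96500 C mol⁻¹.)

Q = I·t = 0.3590 A × 8940.0 s = 3209 C, so n(e⁻) = 3209/96500 = 0.03326 mol.
n(M) deposited = 2.42 / 145.8 = 0.01660 mol.
Electrons per atom = n(e⁻)/n(M) = 0.03326 / 0.01660 = 2.00 ≈ 2, so the ion is M²⁺.

+2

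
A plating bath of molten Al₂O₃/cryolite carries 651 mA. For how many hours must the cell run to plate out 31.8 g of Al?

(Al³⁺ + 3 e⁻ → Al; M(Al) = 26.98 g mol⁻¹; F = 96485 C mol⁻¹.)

n(Al) = m/M = 31.8 / 26.98 = 1.179 mol.
Each Al atom requires 3 electrons, so n(e⁻) = 3 × 1.179 = 3.536 mol.
Q = n(e⁻)·F = 3.536 × 96485 = 341200 C.
t = Q/I = 341200 / 0.6510 A = 524100 s = 146 h.

146 h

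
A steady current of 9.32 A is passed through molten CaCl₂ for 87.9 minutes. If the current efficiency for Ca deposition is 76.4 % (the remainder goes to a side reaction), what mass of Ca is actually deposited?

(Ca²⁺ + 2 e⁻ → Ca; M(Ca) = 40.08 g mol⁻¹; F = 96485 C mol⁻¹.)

Q = I·t = 9.320 × 5274.0 = 49150 C.
n(e⁻) = 49150/96485 = 0.5094 mol; theoretically n(Ca) = 0.5094/2 = 0.2547 mol, m_theo = 10.21 g.
At 76.4 % efficiency, m_actual = 0.764 × 10.21 = 7.80 g.

7.80 g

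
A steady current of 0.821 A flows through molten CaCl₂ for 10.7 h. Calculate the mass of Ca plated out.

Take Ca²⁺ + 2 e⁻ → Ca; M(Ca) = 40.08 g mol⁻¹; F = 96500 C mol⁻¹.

Q = I·t = 0.8210 A × 38520 s = 31620 C.
n(e⁻) = Q/F = 31620 / 96500 = 0.3277 mol.
Ca²⁺ + 2 e⁻ → Ca, so n(Ca) = n(e⁻)/2 = 0.1639 mol.
m = n·M = 0.1639 × 40.08 = 6.57 g.

6.57 g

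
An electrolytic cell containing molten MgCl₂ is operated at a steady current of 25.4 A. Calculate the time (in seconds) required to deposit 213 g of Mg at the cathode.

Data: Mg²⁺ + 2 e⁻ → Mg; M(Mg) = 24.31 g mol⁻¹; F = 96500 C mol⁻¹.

n(Mg) = m/M = 213 / 24.31 = 8.762 mol.
Each Mg atom requires 2 electrons, so n(e⁻) = 2 × 8.762 = 17.52 mol.
Q = n(e⁻)·F = 17.52 × 96500 = 1691000 C.
t = Q/I = 1691000 / 25.40 A = 66580 s.

66600 s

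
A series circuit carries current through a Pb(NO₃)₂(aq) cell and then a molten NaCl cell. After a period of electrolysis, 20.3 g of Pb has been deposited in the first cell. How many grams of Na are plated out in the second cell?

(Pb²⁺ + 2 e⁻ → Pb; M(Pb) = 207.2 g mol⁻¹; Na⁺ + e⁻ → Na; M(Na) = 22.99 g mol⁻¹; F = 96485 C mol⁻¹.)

4.50 g

n(Pb) = 20.3 / 207.2 = 0.09797 mol.
Since Pb²⁺ + 2 e⁻ → Pb, n(e⁻) passed = 2 × 0.09797 = 0.1959 mol.
Cells in series carry the same charge, so the same 0.1959 mol of electrons passes through cell 2.
Na⁺ + e⁻ → Na, so n(Na) = 0.1959 / 1 = 0.1959 mol.
m(Na) = 0.1959 × 22.99 = 4.50 g.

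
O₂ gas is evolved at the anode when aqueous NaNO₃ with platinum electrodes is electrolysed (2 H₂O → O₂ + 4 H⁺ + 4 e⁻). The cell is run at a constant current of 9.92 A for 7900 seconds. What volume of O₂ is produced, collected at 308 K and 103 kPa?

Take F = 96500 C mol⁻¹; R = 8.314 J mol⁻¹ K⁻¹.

5.05 L

Q = I·t = 9.920 A × 7900.0 s = 78370 C.
n(e⁻) = Q/F = 78370 / 96500 = 0.8121 mol.
4 electrons are transferred per O₂ molecule, so n(O₂) = 0.8121 / 4 = 0.2030 mol.
V = nRT/P = (0.2030 × 8.314 × 308) / (103 × 10³ Pa) = 0.00505 m³ = 5.05 L.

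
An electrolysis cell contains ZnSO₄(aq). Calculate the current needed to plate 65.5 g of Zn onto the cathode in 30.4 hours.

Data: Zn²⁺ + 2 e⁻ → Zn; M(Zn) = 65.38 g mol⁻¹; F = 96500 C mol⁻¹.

1.77 A

n(Zn) = 65.5 / 65.38 = 1.002 mol.
n(e⁻) = 2 × 1.002 = 2.004 mol.
Q = n(e⁻)·F = 2.004 × 96500 = 193400 C.
I = Q/t = 193400 / 109440 s = 1.77 A.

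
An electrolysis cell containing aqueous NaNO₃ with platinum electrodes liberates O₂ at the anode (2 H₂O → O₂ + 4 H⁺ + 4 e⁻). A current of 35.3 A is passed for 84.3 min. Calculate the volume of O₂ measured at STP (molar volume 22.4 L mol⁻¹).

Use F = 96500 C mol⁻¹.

Q = I·t = 35.30 A × 5058.0 s = 178500 C.
n(e⁻) = Q/F = 178500 / 96500 = 1.850 mol.
4 electrons are transferred per O₂ molecule, so n(O₂) = 1.850 / 4 = 0.4626 mol.
V = n × V_m = 0.4626 × 22.4 = 10.4 L.

10.4 L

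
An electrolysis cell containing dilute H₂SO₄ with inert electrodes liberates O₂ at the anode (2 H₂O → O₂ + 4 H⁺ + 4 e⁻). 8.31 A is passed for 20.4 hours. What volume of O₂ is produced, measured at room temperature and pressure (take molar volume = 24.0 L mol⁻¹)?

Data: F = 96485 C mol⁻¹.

38.0 L

Q = I·t = 8.310 A × 73440 s = 610300 C.
n(e⁻) = Q/F = 610300 / 96485 = 6.325 mol.
4 electrons are transferred per O₂ molecule, so n(O₂) = 6.325 / 4 = 1.581 mol.
V = n × V_m = 1.581 × 24.0 = 38.0 L.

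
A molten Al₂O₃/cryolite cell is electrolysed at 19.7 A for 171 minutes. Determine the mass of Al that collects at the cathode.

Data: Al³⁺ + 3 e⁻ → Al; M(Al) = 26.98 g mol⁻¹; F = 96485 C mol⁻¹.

Q = I·t = 19.70 A × 10260 s = 202100 C.
n(e⁻) = Q/F = 202100 / 96485 = 2.095 mol.
Al³⁺ + 3 e⁻ → Al, so n(Al) = n(e⁻)/3 = 0.6983 mol.
m = n·M = 0.6983 × 26.98 = 18.8 g.

18.8 g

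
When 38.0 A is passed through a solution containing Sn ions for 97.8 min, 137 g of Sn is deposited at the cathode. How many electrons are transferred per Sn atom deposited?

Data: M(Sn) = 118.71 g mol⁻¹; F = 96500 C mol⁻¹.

Q = I·t = 38.00 A × 5868.0 s = 223000 C, so n(e⁻) = 223000/96500 = 2.311 mol.
n(Sn) deposited = 137 / 118.71 = 1.154 mol.
Electrons per atom = n(e⁻)/n(Sn) = 2.311 / 1.154 = 2.00 ≈ 2, so the ion is Sn²⁺.

2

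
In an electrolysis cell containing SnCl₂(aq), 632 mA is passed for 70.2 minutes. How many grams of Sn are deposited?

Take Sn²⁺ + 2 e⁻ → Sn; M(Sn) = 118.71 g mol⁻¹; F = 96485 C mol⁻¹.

Q = I·t = 0.6320 A × 4212.0 s = 2662 C.
n(e⁻) = Q/F = 2662 / 96485 = 0.02759 mol.
Sn²⁺ + 2 e⁻ → Sn, so n(Sn) = n(e⁻)/2 = 0.01379 mol.
m = n·M = 0.01379 × 118.71 = 1.64 g.

1.64 g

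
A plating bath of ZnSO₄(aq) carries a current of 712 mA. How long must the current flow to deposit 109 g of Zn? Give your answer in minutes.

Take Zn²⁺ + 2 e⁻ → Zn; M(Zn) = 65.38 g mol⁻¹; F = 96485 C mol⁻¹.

7530 min

n(Zn) = m/M = 109 / 65.38 = 1.667 mol.
Each Zn atom requires 2 electrons, so n(e⁻) = 2 × 1.667 = 3.334 mol.
Q = n(e⁻)·F = 3.334 × 96485 = 321700 C.
t = Q/I = 321700 / 0.7120 A = 451800 s = 7530 min.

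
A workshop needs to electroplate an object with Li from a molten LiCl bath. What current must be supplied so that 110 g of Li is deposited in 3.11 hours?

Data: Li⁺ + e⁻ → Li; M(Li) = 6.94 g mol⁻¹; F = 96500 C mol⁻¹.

n(Li) = 110 / 6.94 = 15.85 mol.
n(e⁻) = 1 × 15.85 = 15.85 mol.
Q = n(e⁻)·F = 15.85 × 96500 = 1530000 C.
I = Q/t = 1530000 / 11196 s = 137 A.

137 A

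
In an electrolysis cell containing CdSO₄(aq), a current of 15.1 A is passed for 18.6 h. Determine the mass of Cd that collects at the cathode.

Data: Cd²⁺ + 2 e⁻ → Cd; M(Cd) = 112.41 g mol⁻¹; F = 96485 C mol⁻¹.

Q = I·t = 15.10 A × 66960 s = 1011000 C.
n(e⁻) = Q/F = 1011000 / 96485 = 10.48 mol.
Cd²⁺ + 2 e⁻ → Cd, so n(Cd) = n(e⁻)/2 = 5.240 mol.
m = n·M = 5.240 × 112.41 = 589 g.

589 g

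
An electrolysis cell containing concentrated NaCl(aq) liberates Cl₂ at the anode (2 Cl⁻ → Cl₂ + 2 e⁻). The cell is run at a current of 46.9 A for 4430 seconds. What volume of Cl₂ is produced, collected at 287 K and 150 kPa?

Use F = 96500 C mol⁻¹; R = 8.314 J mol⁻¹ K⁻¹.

Q = I·t = 46.90 A × 4430.0 s = 207800 C.
n(e⁻) = Q/F = 207800 / 96500 = 2.153 mol.
2 electrons are transferred per Cl₂ molecule, so n(Cl₂) = 2.153 / 2 = 1.077 mol.
V = nRT/P = (1.077 × 8.314 × 287) / (150 × 10³ Pa) = 0.0171 m³ = 17.1 L.

17.1 L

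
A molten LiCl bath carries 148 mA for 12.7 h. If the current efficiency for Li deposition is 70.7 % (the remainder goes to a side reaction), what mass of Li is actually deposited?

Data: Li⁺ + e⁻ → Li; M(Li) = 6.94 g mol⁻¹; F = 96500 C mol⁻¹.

0.344 g

Q = I·t = 0.1480 × 45720 = 6767 C.
n(e⁻) = 6767/96500 = 0.07012 mol; theoretically n(Li) = 0.07012/1 = 0.07012 mol, m_theo = 0.4866 g.
At 70.7 % efficiency, m_actual = 0.707 × 0.4866 = 0.344 g.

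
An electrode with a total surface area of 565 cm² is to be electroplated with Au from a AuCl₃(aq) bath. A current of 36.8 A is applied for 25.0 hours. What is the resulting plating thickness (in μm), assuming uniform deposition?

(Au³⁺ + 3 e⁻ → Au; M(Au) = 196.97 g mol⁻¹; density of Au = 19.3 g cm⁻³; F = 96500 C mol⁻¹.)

Q = I·t = 36.80 × 90000 = 3312000 C; n(e⁻) = 34.32 mol.
n(Au) = n(e⁻)/3 = 11.44 mol, so m = 11.44 × 196.97 = 2253 g.
Volume = m/ρ = 2253 / 19.3 = 116.8 cm³.
Thickness = V/A = 116.8 / 565 = 0.207 cm = 2070 μm.

2070 μm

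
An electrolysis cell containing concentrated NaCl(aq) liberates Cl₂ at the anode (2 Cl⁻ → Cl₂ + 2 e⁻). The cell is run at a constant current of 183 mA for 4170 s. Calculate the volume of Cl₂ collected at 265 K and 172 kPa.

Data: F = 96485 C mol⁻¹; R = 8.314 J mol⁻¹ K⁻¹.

0.0507 L

Q = I·t = 0.1830 A × 4170.0 s = 763.1 C.
n(e⁻) = Q/F = 763.1 / 96485 = 0.007909 mol.
2 electrons are transferred per Cl₂ molecule, so n(Cl₂) = 0.007909 / 2 = 0.003955 mol.
V = nRT/P = (0.003955 × 8.314 × 265) / (172 × 10³ Pa) = 5.07 × 10⁻⁵ m³ = 0.0507 L.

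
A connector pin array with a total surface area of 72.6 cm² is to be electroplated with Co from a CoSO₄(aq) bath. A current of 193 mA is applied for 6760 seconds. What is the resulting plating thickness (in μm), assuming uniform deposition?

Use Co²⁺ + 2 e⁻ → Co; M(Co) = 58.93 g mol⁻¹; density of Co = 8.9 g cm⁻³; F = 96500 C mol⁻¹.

6.17 μm

Q = I·t = 0.1930 × 6760.0 = 1305 C; n(e⁻) = 0.01352 mol.
n(Co) = n(e⁻)/2 = 0.006760 mol, so m = 0.006760 × 58.93 = 0.3984 g.
Volume = m/ρ = 0.3984 / 8.9 = 0.04476 cm³.
Thickness = V/A = 0.04476 / 72.6 = 6.17 × 10⁻⁴ cm = 6.17 μm.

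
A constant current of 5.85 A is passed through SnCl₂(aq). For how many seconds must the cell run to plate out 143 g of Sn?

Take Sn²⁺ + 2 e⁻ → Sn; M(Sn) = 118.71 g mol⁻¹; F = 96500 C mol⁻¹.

n(Sn) = m/M = 143 / 118.71 = 1.205 mol.
Each Sn atom requires 2 electrons, so n(e⁻) = 2 × 1.205 = 2.409 mol.
Q = n(e⁻)·F = 2.409 × 96500 = 232500 C.
t = Q/I = 232500 / 5.850 A = 39740 s.

39700 s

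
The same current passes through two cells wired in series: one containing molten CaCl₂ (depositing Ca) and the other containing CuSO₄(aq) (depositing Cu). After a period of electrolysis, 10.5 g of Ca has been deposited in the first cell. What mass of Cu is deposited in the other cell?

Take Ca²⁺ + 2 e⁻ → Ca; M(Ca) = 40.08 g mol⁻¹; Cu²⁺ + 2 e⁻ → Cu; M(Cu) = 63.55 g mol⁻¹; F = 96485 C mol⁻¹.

n(Ca) = 10.5 / 40.08 = 0.2620 mol.
Since Ca²⁺ + 2 e⁻ → Ca, n(e⁻) passed = 2 × 0.2620 = 0.5240 mol.
Cells in series carry the same charge, so the same 0.5240 mol of electrons passes through cell 2.
Cu²⁺ + 2 e⁻ → Cu, so n(Cu) = 0.5240 / 2 = 0.2620 mol.
m(Cu) = 0.2620 × 63.55 = 16.6 g.

16.6 g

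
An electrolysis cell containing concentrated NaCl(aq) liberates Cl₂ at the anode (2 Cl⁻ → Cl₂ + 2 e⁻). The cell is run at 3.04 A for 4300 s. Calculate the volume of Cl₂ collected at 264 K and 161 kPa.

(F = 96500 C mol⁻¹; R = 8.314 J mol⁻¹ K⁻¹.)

0.923 L

Q = I·t = 3.040 A × 4300.0 s = 13070 C.
n(e⁻) = Q/F = 13070 / 96500 = 0.1355 mol.
2 electrons are transferred per Cl₂ molecule, so n(Cl₂) = 0.1355 / 2 = 0.06773 mol.
V = nRT/P = (0.06773 × 8.314 × 264) / (161 × 10³ Pa) = 9.23 × 10⁻⁴ m³ = 0.923 L.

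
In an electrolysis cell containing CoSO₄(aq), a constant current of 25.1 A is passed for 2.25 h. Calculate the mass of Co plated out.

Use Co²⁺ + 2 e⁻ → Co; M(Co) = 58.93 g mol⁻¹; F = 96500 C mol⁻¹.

62.1 g

Q = I·t = 25.10 A × 8100.0 s = 203300 C.
n(e⁻) = Q/F = 203300 / 96500 = 2.107 mol.
Co²⁺ + 2 e⁻ → Co, so n(Co) = n(e⁻)/2 = 1.053 mol.
m = n·M = 1.053 × 58.93 = 62.1 g.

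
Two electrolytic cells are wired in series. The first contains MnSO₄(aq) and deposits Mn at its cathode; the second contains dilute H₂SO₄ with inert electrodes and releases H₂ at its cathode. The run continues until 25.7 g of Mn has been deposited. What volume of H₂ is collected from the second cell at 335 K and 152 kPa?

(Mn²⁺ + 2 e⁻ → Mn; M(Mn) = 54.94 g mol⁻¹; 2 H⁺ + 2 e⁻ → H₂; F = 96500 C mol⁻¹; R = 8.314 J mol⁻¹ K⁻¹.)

n(Mn) = 25.7 / 54.94 = 0.4678 mol, so n(e⁻) = 2 × 0.4678 = 0.9356 mol.
The cells are in series, so the same 0.9356 mol of electrons passes through the second cell.
2 H⁺ + 2 e⁻ → H₂ — 2 mol e⁻ per mol H₂, so n(H₂) = 0.9356/2 = 0.4678 mol.
V = nRT/P = (0.4678 × 8.314 × 335) / (152 × 10³) = 0.00857 m³ = 8.57 L.

8.57 L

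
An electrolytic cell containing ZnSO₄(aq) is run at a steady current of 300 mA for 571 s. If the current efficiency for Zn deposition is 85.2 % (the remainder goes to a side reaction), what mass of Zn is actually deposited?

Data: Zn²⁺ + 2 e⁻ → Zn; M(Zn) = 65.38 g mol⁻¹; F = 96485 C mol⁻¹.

0.0494 g

Q = I·t = 0.3000 × 571.00 = 171.3 C.
n(e⁻) = 171.3/96485 = 0.001775 mol; theoretically n(Zn) = 0.001775/2 = 0.0008877 mol, m_theo = 0.05804 g.
At 85.2 % efficiency, m_actual = 0.852 × 0.05804 = 0.0494 g.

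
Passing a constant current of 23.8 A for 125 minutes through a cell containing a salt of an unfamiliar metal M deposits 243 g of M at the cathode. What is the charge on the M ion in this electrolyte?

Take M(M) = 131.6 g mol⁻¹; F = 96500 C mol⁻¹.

Q = I·t = 23.80 A × 7500.0 s = 178500 C, so n(e⁻) = 178500/96500 = 1.850 mol.
n(M) deposited = 243 / 131.6 = 1.847 mol.
Electrons per atom = n(e⁻)/n(M) = 1.850 / 1.847 = 1.00 ≈ 1, so the ion is M⁺.

+1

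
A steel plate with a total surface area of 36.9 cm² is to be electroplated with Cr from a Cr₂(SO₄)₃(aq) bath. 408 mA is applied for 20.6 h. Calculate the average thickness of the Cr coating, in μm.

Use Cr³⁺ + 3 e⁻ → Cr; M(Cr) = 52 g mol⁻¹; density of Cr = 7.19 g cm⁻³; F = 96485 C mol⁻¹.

Q = I·t = 0.4080 × 74160 = 30260 C; n(e⁻) = 0.3136 mol.
n(Cr) = n(e⁻)/3 = 0.1045 mol, so m = 0.1045 × 52 = 5.436 g.
Volume = m/ρ = 5.436 / 7.19 = 0.7560 cm³.
Thickness = V/A = 0.7560 / 36.9 = 0.0205 cm = 205 μm.

205 μm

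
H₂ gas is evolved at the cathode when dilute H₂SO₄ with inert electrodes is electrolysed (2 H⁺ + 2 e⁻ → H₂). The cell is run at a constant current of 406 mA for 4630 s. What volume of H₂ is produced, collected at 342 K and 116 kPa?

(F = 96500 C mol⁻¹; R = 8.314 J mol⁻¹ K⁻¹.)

0.239 L

Q = I·t = 0.4060 A × 4630.0 s = 1880 C.
n(e⁻) = Q/F = 1880 / 96500 = 0.01948 mol.
2 electrons are transferred per H₂ molecule, so n(H₂) = 0.01948 / 2 = 0.009740 mol.
V = nRT/P = (0.009740 × 8.314 × 342) / (116 × 10³ Pa) = 2.39 × 10⁻⁴ m³ = 0.239 L.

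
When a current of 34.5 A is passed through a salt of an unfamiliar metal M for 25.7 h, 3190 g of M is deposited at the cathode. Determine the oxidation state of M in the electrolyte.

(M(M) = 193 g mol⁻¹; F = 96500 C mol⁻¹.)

+2

Q = I·t = 34.50 A × 92520 s = 3192000 C, so n(e⁻) = 3192000/96500 = 33.08 mol.
n(M) deposited = 3190 / 193 = 16.53 mol.
Electrons per atom = n(e⁻)/n(M) = 33.08 / 16.53 = 2.00 ≈ 2, so the ion is M²⁺.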